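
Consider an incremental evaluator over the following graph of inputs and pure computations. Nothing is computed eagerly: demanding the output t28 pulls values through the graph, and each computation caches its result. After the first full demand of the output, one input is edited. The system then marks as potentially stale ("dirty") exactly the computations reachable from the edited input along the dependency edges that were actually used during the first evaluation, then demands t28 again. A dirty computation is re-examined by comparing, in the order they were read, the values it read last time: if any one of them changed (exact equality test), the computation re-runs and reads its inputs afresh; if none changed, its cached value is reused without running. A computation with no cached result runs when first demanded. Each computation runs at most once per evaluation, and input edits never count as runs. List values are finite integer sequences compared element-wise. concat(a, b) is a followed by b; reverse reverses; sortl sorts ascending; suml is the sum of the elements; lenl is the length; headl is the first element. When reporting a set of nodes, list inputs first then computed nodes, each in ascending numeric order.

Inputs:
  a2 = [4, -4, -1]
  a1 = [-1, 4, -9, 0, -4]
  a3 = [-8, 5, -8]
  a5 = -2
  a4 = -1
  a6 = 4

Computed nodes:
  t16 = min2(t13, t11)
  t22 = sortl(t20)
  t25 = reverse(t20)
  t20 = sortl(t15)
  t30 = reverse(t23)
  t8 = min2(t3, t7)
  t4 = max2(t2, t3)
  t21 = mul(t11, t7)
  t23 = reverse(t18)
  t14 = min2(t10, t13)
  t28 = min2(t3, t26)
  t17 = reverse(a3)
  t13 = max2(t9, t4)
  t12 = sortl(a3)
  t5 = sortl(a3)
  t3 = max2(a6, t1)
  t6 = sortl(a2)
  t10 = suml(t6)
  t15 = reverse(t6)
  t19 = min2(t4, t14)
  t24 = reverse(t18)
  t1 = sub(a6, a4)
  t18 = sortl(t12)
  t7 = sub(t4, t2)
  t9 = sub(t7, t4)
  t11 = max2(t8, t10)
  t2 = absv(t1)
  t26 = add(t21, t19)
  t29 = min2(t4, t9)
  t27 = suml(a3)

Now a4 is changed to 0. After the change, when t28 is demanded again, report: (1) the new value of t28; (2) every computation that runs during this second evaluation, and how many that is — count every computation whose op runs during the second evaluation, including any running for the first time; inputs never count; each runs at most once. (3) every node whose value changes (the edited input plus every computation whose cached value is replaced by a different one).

Initial pass — values computed on the first demand:
  t1 = sub(4, -1) = 5
  t2 = absv(5) = 5
  t3 = max2(4, 5) = 5
  t4 = max2(5, 5) = 5
  t6 = sortl([4, -4, -1]) = [-4, -1, 4]
  t7 = sub(5, 5) = 0
  t8 = min2(5, 0) = 0
  t9 = sub(0, 5) = -5
  t10 = suml([-4, -1, 4]) = -1
  t11 = max2(0, -1) = 0
  t13 = max2(-5, 5) = 5
  t14 = min2(-1, 5) = -1
  t19 = min2(5, -1) = -1
  t21 = mul(0, 0) = 0
  t26 = add(0, -1) = -1
  t28 = min2(5, -1) = -1

Second demand — change propagation:
  t1: re-runs because a4 -1->0; new result 4.
  t2: re-runs because t1 5->4; new result 4.
  t3: re-runs because t1 5->4; new result 4.
  t4: re-runs because t2 5->4; t3 5->4; new result 4.
  t7: re-runs because t4 5->4; t2 5->4; new result 0 (unchanged).
  t8: re-runs because t3 5->4; new result 0 (unchanged).
  t9: re-runs because t4 5->4; new result -4.
  t11: re-examined; everything it read last time is the same (t8 unchanged, t10 unchanged) — cache 0 kept, no run.
  t13: re-runs because t9 -5->-4; t4 5->4; new result 4.
  t14: re-runs because t13 5->4; new result -1 (unchanged).
  t19: re-runs because t4 5->4; new result -1 (unchanged).
  t21: re-examined; everything it read last time is the same (t11 unchanged, t7 unchanged) — cache 0 kept, no run.
  t26: re-examined; everything it read last time is the same (t21 unchanged, t19 unchanged) — cache -1 kept, no run.
  t28: re-runs because t3 5->4; new result -1 (unchanged).

The important point: at t11 every value read last time is unchanged, so the dirty flag clears without a run.

t28 now evaluates to -1.
Run set: t1, t2, t3, t4, t7, t8, t9, t13, t14, t19, t28 (11 run).
Changed values: a4, t1, t2, t3, t4, t9, t13.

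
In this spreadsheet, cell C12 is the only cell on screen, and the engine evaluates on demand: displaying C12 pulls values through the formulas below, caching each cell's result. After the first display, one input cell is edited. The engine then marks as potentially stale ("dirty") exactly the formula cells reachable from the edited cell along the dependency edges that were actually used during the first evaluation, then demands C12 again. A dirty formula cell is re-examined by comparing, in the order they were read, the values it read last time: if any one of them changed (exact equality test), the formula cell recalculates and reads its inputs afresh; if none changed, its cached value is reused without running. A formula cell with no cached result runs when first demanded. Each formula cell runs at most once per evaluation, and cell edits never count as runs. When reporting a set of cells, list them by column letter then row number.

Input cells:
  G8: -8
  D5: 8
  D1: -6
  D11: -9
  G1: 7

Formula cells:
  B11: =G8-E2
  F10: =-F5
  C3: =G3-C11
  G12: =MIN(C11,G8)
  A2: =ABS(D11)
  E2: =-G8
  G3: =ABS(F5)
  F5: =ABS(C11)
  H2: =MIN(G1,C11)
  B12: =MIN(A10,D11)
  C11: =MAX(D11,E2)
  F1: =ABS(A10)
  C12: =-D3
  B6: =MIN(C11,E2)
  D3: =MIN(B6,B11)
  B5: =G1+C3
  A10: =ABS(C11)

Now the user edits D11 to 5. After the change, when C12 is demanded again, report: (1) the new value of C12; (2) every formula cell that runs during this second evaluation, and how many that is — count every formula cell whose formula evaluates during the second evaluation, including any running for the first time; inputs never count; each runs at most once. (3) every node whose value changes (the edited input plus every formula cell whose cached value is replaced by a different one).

C12 now evaluates to 16.
Run set: C11 (1 run).
Changed values: D11.
The important point: C11 recomputes to an identical value, and the output ends up unchanged.

Initial pass — values computed on the first demand:
  E2 = -(-8) = 8
  B11 = -8 - 8 = -16
  C11 = MAX(-9, 8) = 8
  B6 = MIN(8, 8) = 8
  D3 = MIN(8, -16) = -16
  C12 = -(-16) = 16

Second demand — change propagation:
  C11: re-runs because D11 -9->5; new result 8 (unchanged).
  B6: re-examined; everything it read last time is the same (C11 unchanged, E2 unchanged) — cache 8 kept, no run.
  D3: re-examined; everything it read last time is the same (B6 unchanged, B11 unchanged) — cache -16 kept, no run.
  C12: re-examined; everything it read last time is the same (D3 unchanged) — cache 16 kept, no run.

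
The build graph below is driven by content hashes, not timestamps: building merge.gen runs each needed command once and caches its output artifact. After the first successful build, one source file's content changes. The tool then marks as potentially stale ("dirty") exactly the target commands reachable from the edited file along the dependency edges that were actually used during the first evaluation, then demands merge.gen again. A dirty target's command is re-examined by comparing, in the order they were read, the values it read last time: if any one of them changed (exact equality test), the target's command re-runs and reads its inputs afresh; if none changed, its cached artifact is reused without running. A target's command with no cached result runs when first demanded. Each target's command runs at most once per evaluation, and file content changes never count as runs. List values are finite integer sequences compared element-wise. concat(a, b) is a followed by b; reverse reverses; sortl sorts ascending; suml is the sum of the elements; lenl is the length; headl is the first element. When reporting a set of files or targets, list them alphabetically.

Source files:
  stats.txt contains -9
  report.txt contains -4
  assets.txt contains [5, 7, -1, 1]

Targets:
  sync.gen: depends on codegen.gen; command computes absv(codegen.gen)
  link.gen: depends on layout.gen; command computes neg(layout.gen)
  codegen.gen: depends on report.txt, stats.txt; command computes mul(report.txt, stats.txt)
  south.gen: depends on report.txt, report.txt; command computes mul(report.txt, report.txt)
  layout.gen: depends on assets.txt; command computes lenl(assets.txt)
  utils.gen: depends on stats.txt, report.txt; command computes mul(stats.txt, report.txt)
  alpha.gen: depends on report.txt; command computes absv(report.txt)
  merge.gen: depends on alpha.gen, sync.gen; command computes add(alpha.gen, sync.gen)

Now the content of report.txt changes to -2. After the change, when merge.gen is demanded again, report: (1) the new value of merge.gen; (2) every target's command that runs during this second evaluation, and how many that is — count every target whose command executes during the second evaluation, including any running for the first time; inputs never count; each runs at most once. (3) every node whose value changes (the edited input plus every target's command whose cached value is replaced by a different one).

merge.gen now evaluates to 20.
Run set: alpha.gen, codegen.gen, merge.gen, sync.gen (4 run).
Changed values: alpha.gen, codegen.gen, merge.gen, report.txt, sync.gen.

Initial pass — values computed on the first demand:
  alpha.gen = absv(-4) = 4
  codegen.gen = mul(-4, -9) = 36
  sync.gen = absv(36) = 36
  merge.gen = add(4, 36) = 40

Second demand — change propagation:
  alpha.gen: re-runs because report.txt -4->-2; new result 2.
  codegen.gen: re-runs because report.txt -4->-2; new result 18.
  sync.gen: re-runs because codegen.gen 36->18; new result 18.
  merge.gen: re-runs because alpha.gen 4->2; sync.gen 36->18; new result 20.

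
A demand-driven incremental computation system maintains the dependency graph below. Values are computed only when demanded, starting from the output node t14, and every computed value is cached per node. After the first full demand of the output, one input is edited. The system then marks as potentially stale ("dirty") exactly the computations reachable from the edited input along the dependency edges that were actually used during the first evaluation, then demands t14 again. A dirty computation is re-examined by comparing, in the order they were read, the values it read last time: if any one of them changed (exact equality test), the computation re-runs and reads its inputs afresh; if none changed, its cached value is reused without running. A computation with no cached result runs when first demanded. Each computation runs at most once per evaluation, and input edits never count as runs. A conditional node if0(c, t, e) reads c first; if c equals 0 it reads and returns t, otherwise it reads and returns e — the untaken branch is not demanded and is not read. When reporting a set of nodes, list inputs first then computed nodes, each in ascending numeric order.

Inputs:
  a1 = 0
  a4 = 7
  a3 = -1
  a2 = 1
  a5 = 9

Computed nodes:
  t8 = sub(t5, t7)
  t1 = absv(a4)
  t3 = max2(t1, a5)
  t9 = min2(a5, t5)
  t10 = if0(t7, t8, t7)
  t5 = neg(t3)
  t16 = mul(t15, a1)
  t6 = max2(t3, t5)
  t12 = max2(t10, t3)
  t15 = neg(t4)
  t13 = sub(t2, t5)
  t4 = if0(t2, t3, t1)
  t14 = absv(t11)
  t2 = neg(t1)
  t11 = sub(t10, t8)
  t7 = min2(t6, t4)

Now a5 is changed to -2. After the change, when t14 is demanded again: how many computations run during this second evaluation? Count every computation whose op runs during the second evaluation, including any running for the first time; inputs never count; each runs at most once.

Computations that run: t3, t5, t6, t7, t8, t11, t14 — 7 in total.
Key observation: the cutoff stops propagation at t10 — its inputs' values are unchanged, so it reuses its cache.

First evaluation (everything demanded from the output):
  t1 = absv(7) = 7
  t2 = neg(7) = -7
  t3 = max2(7, 9) = 9
  t4 = if0(t2=-7 -> else branch t1) = 7
  t5 = neg(9) = -9
  t6 = max2(9, -9) = 9
  t7 = min2(9, 7) = 7
  t8 = sub(-9, 7) = -16
  t10 = if0(t7=7 -> else branch t7) = 7
  t11 = sub(7, -16) = 23
  t14 = absv(23) = 23

Propagation after the edit:
  t3: runs — a5 9->-2; result 7.
  t5: runs — t3 9->7; result -7.
  t6: runs — t3 9->7; t5 -9->-7; result 7.
  t7: runs — t6 9->7; result 7 (same value as before).
  t8: runs — t5 -9->-7; result -14.
  t10: checked — values it read are unchanged (t7 unchanged, t7 unchanged); reused cached 7 without running.
  t11: runs — t8 -16->-14; result 21.
  t14: runs — t11 23->21; result 21.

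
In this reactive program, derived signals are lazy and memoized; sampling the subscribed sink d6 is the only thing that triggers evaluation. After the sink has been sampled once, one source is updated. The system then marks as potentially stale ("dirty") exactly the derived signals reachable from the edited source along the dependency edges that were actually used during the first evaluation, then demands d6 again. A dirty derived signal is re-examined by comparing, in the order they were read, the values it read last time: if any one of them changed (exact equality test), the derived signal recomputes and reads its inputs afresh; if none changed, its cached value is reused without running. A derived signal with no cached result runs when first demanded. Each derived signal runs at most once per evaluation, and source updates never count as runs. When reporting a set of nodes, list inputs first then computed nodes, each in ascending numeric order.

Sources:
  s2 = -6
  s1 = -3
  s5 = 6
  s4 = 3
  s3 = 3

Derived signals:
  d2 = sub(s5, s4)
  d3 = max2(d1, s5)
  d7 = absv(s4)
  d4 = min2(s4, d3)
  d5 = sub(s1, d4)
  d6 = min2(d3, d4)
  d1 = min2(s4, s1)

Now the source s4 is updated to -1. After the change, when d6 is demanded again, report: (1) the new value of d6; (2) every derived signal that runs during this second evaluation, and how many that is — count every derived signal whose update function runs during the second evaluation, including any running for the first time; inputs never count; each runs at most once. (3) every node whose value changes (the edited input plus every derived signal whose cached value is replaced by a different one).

Demanding d6 again yields -1.
3 derived signals run: d1, d4, d6.
The nodes whose values change: s4, d4, d6.
Note where the cutoff bites: d3 is checked, finds nothing changed, and keeps its cache.

First demand of the output computes:
  d1 = min2(3, -3) = -3
  d3 = max2(-3, 6) = 6
  d4 = min2(3, 6) = 3
  d6 = min2(6, 3) = 3

After the edit, cleaning proceeds:
  d1: a read changed (s4 3->-1) — executes, giving -3 — identical to its old value.
  d3: dirty, but its reads are unchanged (d1 unchanged, s5 unchanged); cached 6 stands.
  d4: a read changed (s4 3->-1) — executes, giving -1.
  d6: a read changed (d4 3->-1) — executes, giving -1.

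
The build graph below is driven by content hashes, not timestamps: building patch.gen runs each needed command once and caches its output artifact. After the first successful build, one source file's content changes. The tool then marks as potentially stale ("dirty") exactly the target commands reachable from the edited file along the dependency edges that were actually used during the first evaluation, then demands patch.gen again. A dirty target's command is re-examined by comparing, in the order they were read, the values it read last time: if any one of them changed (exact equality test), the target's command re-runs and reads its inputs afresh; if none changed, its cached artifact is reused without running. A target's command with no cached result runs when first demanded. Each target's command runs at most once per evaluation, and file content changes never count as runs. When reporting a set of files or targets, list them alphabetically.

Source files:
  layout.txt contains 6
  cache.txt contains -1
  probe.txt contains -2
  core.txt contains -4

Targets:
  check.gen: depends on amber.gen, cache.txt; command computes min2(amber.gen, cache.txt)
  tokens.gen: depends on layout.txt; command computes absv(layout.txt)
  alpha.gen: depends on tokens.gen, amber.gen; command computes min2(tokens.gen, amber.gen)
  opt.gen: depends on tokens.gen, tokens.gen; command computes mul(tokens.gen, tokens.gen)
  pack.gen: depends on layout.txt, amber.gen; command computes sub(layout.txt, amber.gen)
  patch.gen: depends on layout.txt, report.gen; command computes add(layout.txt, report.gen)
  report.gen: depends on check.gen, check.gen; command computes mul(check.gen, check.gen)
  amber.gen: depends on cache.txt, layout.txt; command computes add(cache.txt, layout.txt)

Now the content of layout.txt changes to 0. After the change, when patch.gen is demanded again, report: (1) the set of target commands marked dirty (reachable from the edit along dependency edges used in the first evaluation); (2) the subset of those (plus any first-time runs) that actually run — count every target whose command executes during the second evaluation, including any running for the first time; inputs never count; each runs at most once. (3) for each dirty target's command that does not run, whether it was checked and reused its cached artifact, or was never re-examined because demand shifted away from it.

Initial pass — values computed on the first demand:
  amber.gen = add(-1, 6) = 5
  check.gen = min2(5, -1) = -1
  report.gen = mul(-1, -1) = 1
  patch.gen = add(6, 1) = 7

Second demand — change propagation:
  amber.gen: re-runs because layout.txt 6->0; new result -1.
  check.gen: re-runs because amber.gen 5->-1; new result -1 (unchanged).
  report.gen: re-examined; everything it read last time is the same (check.gen unchanged, check.gen unchanged) — cache 1 kept, no run.
  patch.gen: re-runs because layout.txt 6->0; new result 1.

The important point: at report.gen every value read last time is unchanged, so the dirty flag clears without a run.

Dirty set: amber.gen, check.gen, patch.gen, report.gen.
Run set: amber.gen, check.gen, patch.gen (3 run).
Re-examined without running (cache reused): report.gen.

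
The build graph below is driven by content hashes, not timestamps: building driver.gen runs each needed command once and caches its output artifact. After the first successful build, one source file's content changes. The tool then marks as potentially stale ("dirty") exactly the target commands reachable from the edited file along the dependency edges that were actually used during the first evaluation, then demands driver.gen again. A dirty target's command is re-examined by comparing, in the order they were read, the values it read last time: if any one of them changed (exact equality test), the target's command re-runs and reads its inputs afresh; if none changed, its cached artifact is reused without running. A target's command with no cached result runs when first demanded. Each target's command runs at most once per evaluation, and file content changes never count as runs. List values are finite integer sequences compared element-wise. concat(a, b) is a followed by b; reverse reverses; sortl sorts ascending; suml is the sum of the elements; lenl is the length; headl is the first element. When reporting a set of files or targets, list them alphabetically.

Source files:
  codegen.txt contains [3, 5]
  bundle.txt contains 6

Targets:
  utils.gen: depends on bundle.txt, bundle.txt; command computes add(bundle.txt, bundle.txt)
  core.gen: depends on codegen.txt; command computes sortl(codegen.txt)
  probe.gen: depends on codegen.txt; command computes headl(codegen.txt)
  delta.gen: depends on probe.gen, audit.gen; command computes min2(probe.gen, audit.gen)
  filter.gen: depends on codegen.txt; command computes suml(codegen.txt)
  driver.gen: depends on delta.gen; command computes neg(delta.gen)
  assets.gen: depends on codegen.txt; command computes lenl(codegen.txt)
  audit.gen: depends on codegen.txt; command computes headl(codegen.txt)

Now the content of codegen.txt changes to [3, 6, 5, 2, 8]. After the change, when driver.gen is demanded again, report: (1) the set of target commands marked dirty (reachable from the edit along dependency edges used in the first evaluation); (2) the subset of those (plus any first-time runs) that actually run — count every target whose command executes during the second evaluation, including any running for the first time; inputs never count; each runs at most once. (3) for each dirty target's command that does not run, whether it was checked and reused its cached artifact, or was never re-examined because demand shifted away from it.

Initial pass — values computed on the first demand:
  audit.gen = headl([3, 5]) = 3
  probe.gen = headl([3, 5]) = 3
  delta.gen = min2(3, 3) = 3
  driver.gen = neg(3) = -3

Second demand — change propagation:
  audit.gen: re-runs because codegen.txt [3, 5]->[3, 6, 5, 2, 8]; new result 3 (unchanged).
  probe.gen: re-runs because codegen.txt [3, 5]->[3, 6, 5, 2, 8]; new result 3 (unchanged).
  delta.gen: re-examined; everything it read last time is the same (probe.gen unchanged, audit.gen unchanged) — cache 3 kept, no run.
  driver.gen: re-examined; everything it read last time is the same (delta.gen unchanged) — cache -3 kept, no run.

The important point: at delta.gen every value read last time is unchanged, so the dirty flag clears without a run.

Dirty set: audit.gen, delta.gen, driver.gen, probe.gen.
Run set: audit.gen, probe.gen (2 run).
Re-examined without running (cache reused): delta.gen, driver.gen.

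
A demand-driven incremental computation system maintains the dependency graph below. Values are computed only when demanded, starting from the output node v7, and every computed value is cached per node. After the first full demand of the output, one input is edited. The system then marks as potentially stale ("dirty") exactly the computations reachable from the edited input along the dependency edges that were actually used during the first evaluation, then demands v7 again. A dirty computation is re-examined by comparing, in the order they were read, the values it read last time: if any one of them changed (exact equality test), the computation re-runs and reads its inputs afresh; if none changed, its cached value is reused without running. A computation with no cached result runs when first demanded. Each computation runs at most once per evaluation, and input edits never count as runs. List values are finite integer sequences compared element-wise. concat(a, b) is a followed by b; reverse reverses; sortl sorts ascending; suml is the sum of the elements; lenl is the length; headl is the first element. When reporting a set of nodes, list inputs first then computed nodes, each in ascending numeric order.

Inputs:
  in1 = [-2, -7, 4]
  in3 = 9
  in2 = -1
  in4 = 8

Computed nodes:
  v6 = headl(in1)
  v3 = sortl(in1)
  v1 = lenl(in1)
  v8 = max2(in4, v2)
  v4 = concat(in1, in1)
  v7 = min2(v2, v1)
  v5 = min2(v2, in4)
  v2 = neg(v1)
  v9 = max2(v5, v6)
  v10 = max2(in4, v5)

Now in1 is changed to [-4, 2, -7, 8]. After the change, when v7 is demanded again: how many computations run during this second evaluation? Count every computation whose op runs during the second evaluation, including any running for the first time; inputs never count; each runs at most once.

Computations that run: v1, v2, v7 — 3 in total.

First evaluation (everything demanded from the output):
  v1 = lenl([-2, -7, 4]) = 3
  v2 = neg(3) = -3
  v7 = min2(-3, 3) = -3

Propagation after the edit:
  v1: runs — in1 [-2, -7, 4]->[-4, 2, -7, 8]; result 4.
  v2: runs — v1 3->4; result -4.
  v7: runs — v2 -3->-4; v1 3->4; result -4.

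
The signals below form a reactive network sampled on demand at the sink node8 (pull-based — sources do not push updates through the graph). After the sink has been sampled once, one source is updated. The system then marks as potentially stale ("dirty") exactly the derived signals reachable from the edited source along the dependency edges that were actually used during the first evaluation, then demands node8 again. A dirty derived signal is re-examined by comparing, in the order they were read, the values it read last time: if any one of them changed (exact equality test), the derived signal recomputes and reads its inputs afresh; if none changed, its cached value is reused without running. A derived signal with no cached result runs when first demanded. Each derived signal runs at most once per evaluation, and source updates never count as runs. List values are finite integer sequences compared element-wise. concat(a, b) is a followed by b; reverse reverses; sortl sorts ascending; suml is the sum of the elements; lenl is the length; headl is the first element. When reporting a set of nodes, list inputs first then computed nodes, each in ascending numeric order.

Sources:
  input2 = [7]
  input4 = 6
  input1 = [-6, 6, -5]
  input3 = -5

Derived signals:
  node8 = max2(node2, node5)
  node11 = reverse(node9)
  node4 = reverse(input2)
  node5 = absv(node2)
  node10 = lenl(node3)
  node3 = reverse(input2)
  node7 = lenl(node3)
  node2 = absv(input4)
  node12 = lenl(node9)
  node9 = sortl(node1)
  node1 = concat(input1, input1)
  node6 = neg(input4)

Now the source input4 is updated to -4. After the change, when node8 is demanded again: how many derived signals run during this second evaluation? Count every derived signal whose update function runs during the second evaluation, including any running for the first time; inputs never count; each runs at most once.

Run set: node2, node5, node8 (3 run).

Initial pass — values computed on the first demand:
  node2 = absv(6) = 6
  node5 = absv(6) = 6
  node8 = max2(6, 6) = 6

Second demand — change propagation:
  node2: re-runs because input4 6->-4; new result 4.
  node5: re-runs because node2 6->4; new result 4.
  node8: re-runs because node2 6->4; node5 6->4; new result 4.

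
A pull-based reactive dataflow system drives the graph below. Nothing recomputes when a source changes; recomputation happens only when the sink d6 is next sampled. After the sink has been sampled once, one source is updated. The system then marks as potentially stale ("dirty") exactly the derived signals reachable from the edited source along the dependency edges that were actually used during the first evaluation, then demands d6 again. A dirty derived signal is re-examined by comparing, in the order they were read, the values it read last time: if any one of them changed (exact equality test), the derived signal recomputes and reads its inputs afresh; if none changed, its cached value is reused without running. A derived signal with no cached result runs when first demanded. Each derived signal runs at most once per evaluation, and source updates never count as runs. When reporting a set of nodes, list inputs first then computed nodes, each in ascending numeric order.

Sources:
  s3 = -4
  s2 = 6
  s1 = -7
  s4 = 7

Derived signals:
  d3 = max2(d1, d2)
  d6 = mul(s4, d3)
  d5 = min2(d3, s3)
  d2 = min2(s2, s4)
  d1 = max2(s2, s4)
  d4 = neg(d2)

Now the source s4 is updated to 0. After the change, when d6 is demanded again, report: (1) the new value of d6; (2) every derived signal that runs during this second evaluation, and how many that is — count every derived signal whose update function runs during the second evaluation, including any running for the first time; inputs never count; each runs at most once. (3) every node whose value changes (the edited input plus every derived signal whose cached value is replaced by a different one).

New value of d6: 0.
Derived signals that run: d1, d2, d3, d6 — 4 in total.
Values that change: s4, d1, d2, d3, d6.

First evaluation (everything demanded from the output):
  d1 = max2(6, 7) = 7
  d2 = min2(6, 7) = 6
  d3 = max2(7, 6) = 7
  d6 = mul(7, 7) = 49

Propagation after the edit:
  d1: runs — s4 7->0; result 6.
  d2: runs — s4 7->0; result 0.
  d3: runs — d1 7->6; d2 6->0; result 6.
  d6: runs — s4 7->0; d3 7->6; result 0.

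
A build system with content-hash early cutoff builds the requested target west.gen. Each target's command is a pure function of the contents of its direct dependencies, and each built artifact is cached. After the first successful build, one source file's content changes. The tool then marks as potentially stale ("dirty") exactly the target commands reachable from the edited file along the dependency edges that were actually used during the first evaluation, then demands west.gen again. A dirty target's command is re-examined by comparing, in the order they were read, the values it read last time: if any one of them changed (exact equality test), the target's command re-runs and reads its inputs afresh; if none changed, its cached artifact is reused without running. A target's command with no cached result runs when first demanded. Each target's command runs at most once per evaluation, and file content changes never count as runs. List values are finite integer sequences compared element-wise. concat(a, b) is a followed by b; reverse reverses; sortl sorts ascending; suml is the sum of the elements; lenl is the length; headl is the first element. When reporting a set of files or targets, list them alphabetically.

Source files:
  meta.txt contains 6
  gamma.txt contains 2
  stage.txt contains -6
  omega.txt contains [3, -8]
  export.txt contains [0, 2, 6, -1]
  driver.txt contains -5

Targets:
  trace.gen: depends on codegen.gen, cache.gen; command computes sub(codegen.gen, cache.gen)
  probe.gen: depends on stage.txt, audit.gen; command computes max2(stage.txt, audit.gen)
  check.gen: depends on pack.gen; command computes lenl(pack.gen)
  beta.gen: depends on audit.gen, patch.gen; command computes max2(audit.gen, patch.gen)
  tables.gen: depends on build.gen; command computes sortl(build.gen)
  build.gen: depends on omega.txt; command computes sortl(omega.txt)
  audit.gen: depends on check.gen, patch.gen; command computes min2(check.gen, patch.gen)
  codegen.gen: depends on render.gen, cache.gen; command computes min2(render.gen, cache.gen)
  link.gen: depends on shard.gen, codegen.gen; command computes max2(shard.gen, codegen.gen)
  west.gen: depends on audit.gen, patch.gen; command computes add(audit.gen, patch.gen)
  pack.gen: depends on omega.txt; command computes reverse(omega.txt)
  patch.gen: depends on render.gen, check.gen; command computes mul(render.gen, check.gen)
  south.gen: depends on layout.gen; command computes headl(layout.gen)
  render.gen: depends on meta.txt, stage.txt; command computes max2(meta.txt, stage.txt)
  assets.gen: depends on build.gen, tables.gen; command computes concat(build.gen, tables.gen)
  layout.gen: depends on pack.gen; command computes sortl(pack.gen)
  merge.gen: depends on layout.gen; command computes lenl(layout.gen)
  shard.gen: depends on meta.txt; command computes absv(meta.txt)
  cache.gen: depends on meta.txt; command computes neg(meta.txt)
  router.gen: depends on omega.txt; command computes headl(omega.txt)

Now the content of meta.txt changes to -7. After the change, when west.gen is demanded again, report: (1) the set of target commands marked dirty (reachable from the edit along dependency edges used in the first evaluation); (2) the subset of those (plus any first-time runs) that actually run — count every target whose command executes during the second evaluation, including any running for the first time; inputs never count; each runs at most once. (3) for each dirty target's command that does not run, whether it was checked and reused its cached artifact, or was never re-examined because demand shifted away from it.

First evaluation (everything demanded from the output):
  pack.gen = reverse([3, -8]) = [-8, 3]
  check.gen = lenl([-8, 3]) = 2
  render.gen = max2(6, -6) = 6
  patch.gen = mul(6, 2) = 12
  audit.gen = min2(2, 12) = 2
  west.gen = add(2, 12) = 14

Propagation after the edit:
  render.gen: runs — meta.txt 6->-7; result -6.
  patch.gen: runs — render.gen 6->-6; result -12.
  audit.gen: runs — patch.gen 12->-12; result -12.
  west.gen: runs — audit.gen 2->-12; patch.gen 12->-12; result -24.

Marked dirty: audit.gen, patch.gen, render.gen, west.gen.
Target commands that run: audit.gen, patch.gen, render.gen, west.gen — 4 in total.
Every dirty target's command ran.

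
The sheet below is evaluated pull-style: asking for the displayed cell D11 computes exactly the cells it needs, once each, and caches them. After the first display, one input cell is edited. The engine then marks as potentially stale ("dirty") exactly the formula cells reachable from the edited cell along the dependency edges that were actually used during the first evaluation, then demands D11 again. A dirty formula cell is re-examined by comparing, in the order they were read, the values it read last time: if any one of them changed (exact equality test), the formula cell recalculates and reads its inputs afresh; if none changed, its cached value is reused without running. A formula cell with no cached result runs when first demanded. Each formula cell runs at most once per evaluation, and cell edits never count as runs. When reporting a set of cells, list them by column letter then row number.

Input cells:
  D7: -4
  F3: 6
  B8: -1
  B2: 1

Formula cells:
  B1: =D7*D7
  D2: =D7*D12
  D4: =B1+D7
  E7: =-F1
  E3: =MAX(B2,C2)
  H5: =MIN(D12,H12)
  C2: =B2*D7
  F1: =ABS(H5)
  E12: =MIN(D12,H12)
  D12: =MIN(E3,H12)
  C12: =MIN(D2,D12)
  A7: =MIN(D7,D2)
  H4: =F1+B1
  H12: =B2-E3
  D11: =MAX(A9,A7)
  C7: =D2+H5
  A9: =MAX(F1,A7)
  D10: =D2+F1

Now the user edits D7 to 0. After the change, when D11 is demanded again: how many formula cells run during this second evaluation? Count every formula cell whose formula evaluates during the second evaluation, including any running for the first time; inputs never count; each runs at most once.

First demand of the output computes:
  C2 = 1 * -4 = -4
  E3 = MAX(1, -4) = 1
  H12 = 1 - 1 = 0
  D12 = MIN(1, 0) = 0
  D2 = -4 * 0 = 0
  A7 = MIN(-4, 0) = -4
  H5 = MIN(0, 0) = 0
  F1 = ABS(0) = 0
  A9 = MAX(0, -4) = 0
  D11 = MAX(0, -4) = 0

After the edit, cleaning proceeds:
  C2: a read changed (D7 -4->0) — executes, giving 0.
  E3: a read changed (C2 -4->0) — executes, giving 1 — identical to its old value.
  H12: dirty, but its reads are unchanged (B2 unchanged, E3 unchanged); cached 0 stands.
  D12: dirty, but its reads are unchanged (E3 unchanged, H12 unchanged); cached 0 stands.
  D2: a read changed (D7 -4->0) — executes, giving 0 — identical to its old value.
  A7: a read changed (D7 -4->0) — executes, giving 0.
  H5: dirty, but its reads are unchanged (D12 unchanged, H12 unchanged); cached 0 stands.
  F1: dirty, but its reads are unchanged (H5 unchanged); cached 0 stands.
  A9: a read changed (A7 -4->0) — executes, giving 0 — identical to its old value.
  D11: a read changed (A7 -4->0) — executes, giving 0 — identical to its old value.

Note where the cutoff bites: H12 is checked, finds nothing changed, and keeps its cache.

6 formula cells run: A7, A9, C2, D2, D11, E3.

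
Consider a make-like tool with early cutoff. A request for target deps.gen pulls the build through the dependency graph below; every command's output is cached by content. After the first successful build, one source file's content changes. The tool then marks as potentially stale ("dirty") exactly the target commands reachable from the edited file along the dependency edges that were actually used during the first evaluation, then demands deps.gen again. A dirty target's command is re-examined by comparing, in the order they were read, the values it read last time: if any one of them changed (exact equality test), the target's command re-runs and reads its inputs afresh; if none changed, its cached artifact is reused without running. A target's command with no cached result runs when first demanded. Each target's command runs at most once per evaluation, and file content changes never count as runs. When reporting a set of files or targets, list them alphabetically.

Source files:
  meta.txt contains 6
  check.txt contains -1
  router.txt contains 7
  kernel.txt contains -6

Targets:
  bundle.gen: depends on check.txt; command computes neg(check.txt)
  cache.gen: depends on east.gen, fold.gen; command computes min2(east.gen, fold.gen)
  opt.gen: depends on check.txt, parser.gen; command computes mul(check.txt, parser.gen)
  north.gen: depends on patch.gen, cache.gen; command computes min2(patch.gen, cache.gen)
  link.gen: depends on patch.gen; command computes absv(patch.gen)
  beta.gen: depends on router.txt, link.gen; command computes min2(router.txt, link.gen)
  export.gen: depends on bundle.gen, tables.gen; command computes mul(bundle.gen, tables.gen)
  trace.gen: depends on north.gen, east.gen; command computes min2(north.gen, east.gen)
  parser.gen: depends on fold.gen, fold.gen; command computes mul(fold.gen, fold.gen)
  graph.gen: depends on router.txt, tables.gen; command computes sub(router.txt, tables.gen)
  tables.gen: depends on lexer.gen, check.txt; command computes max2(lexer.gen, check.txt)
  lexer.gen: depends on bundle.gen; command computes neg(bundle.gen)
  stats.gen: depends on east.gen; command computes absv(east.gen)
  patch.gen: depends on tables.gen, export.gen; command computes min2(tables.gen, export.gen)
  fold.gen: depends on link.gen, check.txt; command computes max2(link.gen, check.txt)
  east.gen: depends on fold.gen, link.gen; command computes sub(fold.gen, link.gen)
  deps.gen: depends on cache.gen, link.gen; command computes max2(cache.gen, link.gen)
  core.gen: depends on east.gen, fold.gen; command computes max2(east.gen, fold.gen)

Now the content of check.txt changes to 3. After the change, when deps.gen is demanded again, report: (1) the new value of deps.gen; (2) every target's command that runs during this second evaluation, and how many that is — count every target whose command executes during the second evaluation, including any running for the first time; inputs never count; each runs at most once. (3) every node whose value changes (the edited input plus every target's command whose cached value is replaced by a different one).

Demanding deps.gen again yields 9.
10 target commands run: bundle.gen, cache.gen, deps.gen, east.gen, export.gen, fold.gen, lexer.gen, link.gen, patch.gen, tables.gen.
The nodes whose values change: bundle.gen, check.txt, deps.gen, export.gen, fold.gen, lexer.gen, link.gen, patch.gen, tables.gen.

First demand of the output computes:
  bundle.gen = neg(-1) = 1
  lexer.gen = neg(1) = -1
  tables.gen = max2(-1, -1) = -1
  export.gen = mul(1, -1) = -1
  patch.gen = min2(-1, -1) = -1
  link.gen = absv(-1) = 1
  fold.gen = max2(1, -1) = 1
  east.gen = sub(1, 1) = 0
  cache.gen = min2(0, 1) = 0
  deps.gen = max2(0, 1) = 1

After the edit, cleaning proceeds:
  bundle.gen: a read changed (check.txt -1->3) — executes, giving -3.
  lexer.gen: a read changed (bundle.gen 1->-3) — executes, giving 3.
  tables.gen: a read changed (lexer.gen -1->3; check.txt -1->3) — executes, giving 3.
  export.gen: a read changed (bundle.gen 1->-3; tables.gen -1->3) — executes, giving -9.
  patch.gen: a read changed (tables.gen -1->3; export.gen -1->-9) — executes, giving -9.
  link.gen: a read changed (patch.gen -1->-9) — executes, giving 9.
  fold.gen: a read changed (link.gen 1->9; check.txt -1->3) — executes, giving 9.
  east.gen: a read changed (fold.gen 1->9; link.gen 1->9) — executes, giving 0 — identical to its old value.
  cache.gen: a read changed (fold.gen 1->9) — executes, giving 0 — identical to its old value.
  deps.gen: a read changed (link.gen 1->9) — executes, giving 9.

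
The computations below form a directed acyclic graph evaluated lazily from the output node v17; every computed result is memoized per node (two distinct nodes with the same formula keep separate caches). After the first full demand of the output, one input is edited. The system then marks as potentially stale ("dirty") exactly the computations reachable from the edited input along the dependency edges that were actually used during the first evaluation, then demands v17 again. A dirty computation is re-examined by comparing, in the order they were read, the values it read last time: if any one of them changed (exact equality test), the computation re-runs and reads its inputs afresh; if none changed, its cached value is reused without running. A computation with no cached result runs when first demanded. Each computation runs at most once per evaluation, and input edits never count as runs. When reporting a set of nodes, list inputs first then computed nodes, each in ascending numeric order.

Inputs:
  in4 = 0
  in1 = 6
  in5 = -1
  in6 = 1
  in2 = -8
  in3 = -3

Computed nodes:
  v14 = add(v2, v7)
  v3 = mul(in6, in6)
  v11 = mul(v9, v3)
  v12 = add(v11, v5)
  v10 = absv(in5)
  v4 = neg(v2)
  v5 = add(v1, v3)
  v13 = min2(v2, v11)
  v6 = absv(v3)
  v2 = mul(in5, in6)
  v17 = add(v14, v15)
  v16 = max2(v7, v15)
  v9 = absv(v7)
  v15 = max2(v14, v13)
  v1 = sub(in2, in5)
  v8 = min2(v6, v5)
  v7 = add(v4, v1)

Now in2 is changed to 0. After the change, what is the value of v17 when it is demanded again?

Demanding v17 again yields 2.

First demand of the output computes:
  v1 = sub(-8, -1) = -7
  v2 = mul(-1, 1) = -1
  v3 = mul(1, 1) = 1
  v4 = neg(-1) = 1
  v7 = add(1, -7) = -6
  v9 = absv(-6) = 6
  v11 = mul(6, 1) = 6
  v13 = min2(-1, 6) = -1
  v14 = add(-1, -6) = -7
  v15 = max2(-7, -1) = -1
  v17 = add(-7, -1) = -8

After the edit, cleaning proceeds:
  v1: a read changed (in2 -8->0) — executes, giving 1.
  v7: a read changed (v1 -7->1) — executes, giving 2.
  v9: a read changed (v7 -6->2) — executes, giving 2.
  v11: a read changed (v9 6->2) — executes, giving 2.
  v13: a read changed (v11 6->2) — executes, giving -1 — identical to its old value.
  v14: a read changed (v7 -6->2) — executes, giving 1.
  v15: a read changed (v14 -7->1) — executes, giving 1.
  v17: a read changed (v14 -7->1; v15 -1->1) — executes, giving 2.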